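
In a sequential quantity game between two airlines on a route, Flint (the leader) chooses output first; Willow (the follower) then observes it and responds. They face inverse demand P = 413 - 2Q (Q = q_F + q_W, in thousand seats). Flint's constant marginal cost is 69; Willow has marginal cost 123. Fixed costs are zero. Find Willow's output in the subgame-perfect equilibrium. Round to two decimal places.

The follower Willow best-responds to any q_F: π_W = (413 - 2Q)q_W - 123q_W.
Setting the follower's marginal profit to zero, 290 - 2q_F - 4q_W = 0, i.e. q_W = (290 - 2q_F)/4.
The leader anticipates this reaction. Substituting into P = 413 - 2Q gives P = 268 - q_F, so π_F = (268 - q_F)q_F - 69q_F.
Maximising: ∂π_F/∂q_F = 199 - 2q_F = 0, giving q_F = 199/2.
Then q_W = (290 - 2·(199/2))/4 = 91/4.

22.75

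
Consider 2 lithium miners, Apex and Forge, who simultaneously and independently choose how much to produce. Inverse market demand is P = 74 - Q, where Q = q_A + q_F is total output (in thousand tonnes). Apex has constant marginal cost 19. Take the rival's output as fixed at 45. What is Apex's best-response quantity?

With the rival's output fixed at 45, Apex's profit is π_A = (74 - 45 - q_A)q_A - (19q_A) = (29 - q_A)q_A - (19q_A).
∂π_A/∂q_A = 10 - 2q_A = 0, so q_A = 5.

5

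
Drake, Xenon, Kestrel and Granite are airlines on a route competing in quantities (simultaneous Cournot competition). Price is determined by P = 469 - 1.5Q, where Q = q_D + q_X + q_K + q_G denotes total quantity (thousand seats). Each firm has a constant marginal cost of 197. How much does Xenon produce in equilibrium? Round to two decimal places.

Each firm earns π_i = (469 - 1.5Q)q_i - 197q_i.
Setting ∂π_i/∂q_i = 0 with rivals' quantities fixed: 272 - 3q_i - (3/2)·Σ_{j≠i} q_j = 0.
By symmetry each firm produces the same amount; substituting Σ_{j≠i} q_j = 3q_i yields q_i = 272/(15/2) = 544/15.

36.27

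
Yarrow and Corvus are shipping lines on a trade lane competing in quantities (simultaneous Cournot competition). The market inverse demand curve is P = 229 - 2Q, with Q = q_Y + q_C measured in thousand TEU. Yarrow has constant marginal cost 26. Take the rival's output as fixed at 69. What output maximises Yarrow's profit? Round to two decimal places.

With the rival's output fixed at 69, Yarrow's profit is π_Y = (229 - 2·69 - 2q_Y)q_Y - (26q_Y) = (91 - 2q_Y)q_Y - (26q_Y).
∂π_Y/∂q_Y = 65 - 4q_Y = 0, so q_Y = 65/4.

16.25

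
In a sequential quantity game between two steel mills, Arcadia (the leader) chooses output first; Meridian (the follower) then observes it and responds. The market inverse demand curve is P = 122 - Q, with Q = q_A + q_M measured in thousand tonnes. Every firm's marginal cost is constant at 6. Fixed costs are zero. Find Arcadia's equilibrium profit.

The follower Meridian best-responds to any q_A: π_M = (122 - Q)q_M - 6q_M.
∂π_M/∂q_M = 116 - q_A - 2q_M = 0 gives the reaction function q_M = (116 - q_A)/2.
Arcadia substitutes q_M(q_A) into its own profit: π_A = q_A(122 - q_A - (116 - q_A)/2) - 6q_A = (64 - (1/2)q_A)q_A - 6q_A.
Maximising: ∂π_A/∂q_A = 58 - q_A = 0, giving q_A = 58.
Then q_M = (116 - 58)/2 = 29.
Price P = 122 - 87 = 35.
Arcadia's profit: (35 - 6)·58 = 1682.

1682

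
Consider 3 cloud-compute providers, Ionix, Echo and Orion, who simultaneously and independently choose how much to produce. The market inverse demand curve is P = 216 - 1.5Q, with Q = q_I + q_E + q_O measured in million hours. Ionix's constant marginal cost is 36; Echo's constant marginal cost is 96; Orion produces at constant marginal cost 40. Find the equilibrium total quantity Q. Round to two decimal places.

79.33

Ionix's profit: π_I = (216 - 1.5Q)q_I - (36q_I). Setting ∂π_I/∂q_I = 0: 180 - 3q_I - (3/2)(q_E + q_O) = 0.
Echo's profit: π_E = (216 - 1.5Q)q_E - (96q_E). Setting ∂π_E/∂q_E = 0: 120 - 3q_E - (3/2)(q_I + q_O) = 0.
Orion's first-order condition: 176 - 3q_O - (3/2)(q_I + q_E) = 0.
Summing all 3 equations gives 476 − 6Q = 0, hence Q = 238/3.
Back-substituting: q_I = (180 − 119)/(3/2) = 122/3, q_E = (120 − 119)/(3/2) = 2/3, q_O = (176 − 119)/(3/2) = 38.
Total output Q = 122/3 + 2/3 + 38 = 238/3.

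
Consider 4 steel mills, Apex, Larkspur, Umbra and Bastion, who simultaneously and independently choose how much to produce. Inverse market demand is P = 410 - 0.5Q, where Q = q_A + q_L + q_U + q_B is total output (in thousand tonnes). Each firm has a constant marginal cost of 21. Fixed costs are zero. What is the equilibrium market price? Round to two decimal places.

98.80

Each firm earns π_i = (410 - 0.5Q)q_i - 21q_i.
First-order condition (treating rivals' output as given): 389 - q_i - (1/2)·Σ_{j≠i} q_j = 0.
By symmetry each firm produces the same amount; substituting Σ_{j≠i} q_j = 3q_i yields q_i = 389/(5/2) = 778/5.
Total output Q = 622.4000, so price P = 410 - (1/2)·622.4000 = 494/5.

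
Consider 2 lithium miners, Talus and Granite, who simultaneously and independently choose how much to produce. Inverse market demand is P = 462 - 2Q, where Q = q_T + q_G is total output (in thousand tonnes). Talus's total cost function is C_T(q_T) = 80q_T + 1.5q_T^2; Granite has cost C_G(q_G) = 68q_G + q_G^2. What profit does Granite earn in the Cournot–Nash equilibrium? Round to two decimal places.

Talus's profit: π_T = (462 - 2Q)q_T - (80q_T + (3/2)q_T²). Setting ∂π_T/∂q_T = 0: 382 - 7q_T - 2(q_G) = 0.
Granite's profit: π_G = (462 - 2Q)q_G - (68q_G + q_G²). Setting ∂π_G/∂q_G = 0: 394 - 6q_G - 2(q_T) = 0.
Best responses: q_T = (382 - 2q_G)/7, q_G = (394 - 2q_T)/6.
Solving the pair: q_T = 752/19, q_G = 997/19.
Price P = 462 - 2·(1749/19) = 277.8947.
Granite's profit: 277.8947·(997/19) - 68·(997/19) - (997/19)² = 8260.4626.

8260.46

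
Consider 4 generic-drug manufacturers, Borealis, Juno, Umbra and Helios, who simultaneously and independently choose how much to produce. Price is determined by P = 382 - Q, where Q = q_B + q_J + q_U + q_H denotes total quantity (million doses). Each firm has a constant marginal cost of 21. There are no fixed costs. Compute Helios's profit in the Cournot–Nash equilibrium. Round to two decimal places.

5212.84

A representative firm's profit is π_i = q_i(382 - Q) - 21q_i.
First-order condition (treating rivals' output as given): 361 - 2q_i - Σ_{j≠i} q_j = 0.
By symmetry each firm produces the same amount; substituting Σ_{j≠i} q_j = 3q_i yields q_i = 361/5.
Price P = 382 - 1444/5 = 466/5.
Helios's profit: (466/5 - 21)·(361/5) = 5212.8400.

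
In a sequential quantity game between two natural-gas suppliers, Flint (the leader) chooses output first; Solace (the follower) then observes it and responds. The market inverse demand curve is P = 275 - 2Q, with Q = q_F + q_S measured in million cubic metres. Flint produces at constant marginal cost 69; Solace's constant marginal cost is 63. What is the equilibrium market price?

119

The follower Solace best-responds to any q_F: π_S = (275 - 2Q)q_S - 63q_S.
∂π_S/∂q_S = 212 - 2q_F - 4q_S = 0 gives the reaction function q_S = (212 - 2q_F)/4.
Flint substitutes q_S(q_F) into its own profit: π_F = q_F(275 - 2q_F - (212 - 2q_F)/2) - 69q_F = (169 - q_F)q_F - 69q_F.
Maximising: ∂π_F/∂q_F = 100 - 2q_F = 0, giving q_F = 50.
Then q_S = (212 - 2·50)/4 = 28.
Total output Q = 78, so price P = 275 - 2·78 = 119.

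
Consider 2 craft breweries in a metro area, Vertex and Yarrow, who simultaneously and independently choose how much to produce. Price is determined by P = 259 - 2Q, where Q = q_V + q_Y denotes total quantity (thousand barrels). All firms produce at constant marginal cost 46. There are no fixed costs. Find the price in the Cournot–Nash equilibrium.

117

A representative firm's profit is π_i = q_i(259 - 2Q) - 46q_i.
Setting ∂π_i/∂q_i = 0 with rivals' quantities fixed: 213 - 4q_i - 2q_j = 0.
With identical firms every q_j equals q_i, so q_j = q_i and 213 = 6q_i, giving q_i = 71/2.
Total output Q = 71, so price P = 259 - 2·71 = 117.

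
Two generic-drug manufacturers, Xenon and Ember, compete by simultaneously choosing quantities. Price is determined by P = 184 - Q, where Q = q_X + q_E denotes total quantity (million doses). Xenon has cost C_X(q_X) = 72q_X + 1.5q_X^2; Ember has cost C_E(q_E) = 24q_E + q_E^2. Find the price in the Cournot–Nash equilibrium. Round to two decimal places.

Xenon's profit: π_X = (184 - Q)q_X - (72q_X + (3/2)q_X²). Setting ∂π_X/∂q_X = 0: 112 - 5q_X - (q_E) = 0.
Ember's first-order condition: 160 - 4q_E - (q_X) = 0.
So q_X = (112 - q_E)/5 and q_E = (160 - q_X)/4.
Substituting one into the other gives q_X = 288/19 and q_E = 688/19.
Total output Q = 976/19, so price P = 184 - 976/19 = 132.6316.

132.63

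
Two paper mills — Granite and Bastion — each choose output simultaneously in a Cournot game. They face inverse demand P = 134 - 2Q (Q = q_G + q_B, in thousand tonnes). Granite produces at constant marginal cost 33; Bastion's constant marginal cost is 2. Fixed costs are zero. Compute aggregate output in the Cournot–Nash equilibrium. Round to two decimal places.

38.83

Granite's profit: π_G = (134 - 2Q)q_G - (33q_G). Setting ∂π_G/∂q_G = 0: 101 - 4q_G - 2(q_B) = 0.
Bastion's profit: π_B = (134 - 2Q)q_B - (2q_B). Setting ∂π_B/∂q_B = 0: 132 - 4q_B - 2(q_G) = 0.
Best responses: q_G = (101 - 2q_B)/4, q_B = (132 - 2q_G)/4.
Substituting one into the other gives q_G = 35/3 and q_B = 163/6.
Total output Q = 35/3 + 163/6 = 233/6.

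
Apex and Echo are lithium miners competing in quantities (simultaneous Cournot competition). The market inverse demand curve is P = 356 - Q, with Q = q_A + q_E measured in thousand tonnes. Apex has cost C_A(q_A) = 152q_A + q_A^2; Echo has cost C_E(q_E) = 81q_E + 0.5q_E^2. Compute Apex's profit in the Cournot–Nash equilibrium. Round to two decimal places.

Apex's profit: π_A = (356 - Q)q_A - (152q_A + q_A²). Setting ∂π_A/∂q_A = 0: 204 - 4q_A - (q_E) = 0.
Echo's first-order condition: 275 - 3q_E - (q_A) = 0.
Best responses: q_A = (204 - q_E)/4, q_E = (275 - q_A)/3.
Solving the pair: q_A = 337/11, q_E = 896/11.
Price P = 356 - 1233/11 = 243.9091.
Apex's profit: 243.9091·(337/11) - 152·(337/11) - (337/11)² = 1877.1736.

1877.17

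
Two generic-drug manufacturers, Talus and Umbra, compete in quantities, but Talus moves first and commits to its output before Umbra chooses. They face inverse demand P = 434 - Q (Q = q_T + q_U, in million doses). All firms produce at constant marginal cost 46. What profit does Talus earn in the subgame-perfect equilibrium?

18818

The follower Umbra best-responds to any q_T: π_U = (434 - Q)q_U - 46q_U.
∂π_U/∂q_U = 388 - q_T - 2q_U = 0 gives the reaction function q_U = (388 - q_T)/2.
The leader anticipates this reaction. Substituting into P = 434 - Q gives P = 240 - (1/2)q_T, so π_T = (240 - (1/2)q_T)q_T - 46q_T.
Maximising: ∂π_T/∂q_T = 194 - q_T = 0, giving q_T = 194.
Then q_U = (388 - 194)/2 = 97.
Price P = 434 - 291 = 143.
Talus's profit: (143 - 46)·194 = 18818.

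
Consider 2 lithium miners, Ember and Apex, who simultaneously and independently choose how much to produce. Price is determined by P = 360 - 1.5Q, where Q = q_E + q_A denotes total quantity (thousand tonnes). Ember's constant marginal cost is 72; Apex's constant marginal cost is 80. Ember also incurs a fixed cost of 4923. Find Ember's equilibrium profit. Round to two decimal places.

Ember's profit: π_E = (360 - 1.5Q)q_E - (72q_E). Setting ∂π_E/∂q_E = 0: 288 - 3q_E - (3/2)(q_A) = 0.
Apex's profit: π_A = (360 - 1.5Q)q_A - (80q_A). Setting ∂π_A/∂q_A = 0: 280 - 3q_A - (3/2)(q_E) = 0.
Best responses: q_E = (288 - (3/2)q_A)/3, q_A = (280 - (3/2)q_E)/3.
Solving the pair: q_E = 592/9, q_A = 544/9.
Price P = 360 - (3/2)·(1136/9) = 512/3.
Ember's profit: (512/3 - 72)·(592/9) - 4923 = 1567.0741.

1567.07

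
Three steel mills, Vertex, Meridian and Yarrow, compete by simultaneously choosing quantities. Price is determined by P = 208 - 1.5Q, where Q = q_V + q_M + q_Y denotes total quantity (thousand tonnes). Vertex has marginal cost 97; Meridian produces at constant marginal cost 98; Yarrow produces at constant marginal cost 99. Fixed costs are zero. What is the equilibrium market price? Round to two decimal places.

Vertex's profit: π_V = (208 - 1.5Q)q_V - (97q_V). Setting ∂π_V/∂q_V = 0: 111 - 3q_V - (3/2)(q_M + q_Y) = 0.
Meridian's first-order condition: 110 - 3q_M - (3/2)(q_V + q_Y) = 0.
Yarrow's first-order condition: 109 - 3q_Y - (3/2)(q_V + q_M) = 0.
Adding the 3 conditions: 330 − 3Q − 3Q = 0, i.e. Q = 55.
Back-substituting: q_V = (111 − 165/2)/(3/2) = 19, q_M = (110 − 165/2)/(3/2) = 55/3, q_Y = (109 − 165/2)/(3/2) = 53/3.
Total output Q = 55, so price P = 208 - (3/2)·55 = 251/2.

125.50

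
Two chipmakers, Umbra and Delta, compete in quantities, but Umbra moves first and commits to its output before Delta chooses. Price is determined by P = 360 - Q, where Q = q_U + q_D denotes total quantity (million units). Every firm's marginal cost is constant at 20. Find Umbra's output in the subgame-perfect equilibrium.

170

The follower Delta best-responds to any q_U: π_D = (360 - Q)q_D - 20q_D.
Setting the follower's marginal profit to zero, 340 - q_U - 2q_D = 0, i.e. q_D = (340 - q_U)/2.
Umbra substitutes q_D(q_U) into its own profit: π_U = q_U(360 - q_U - (340 - q_U)/2) - 20q_U = (190 - (1/2)q_U)q_U - 20q_U.
Maximising: ∂π_U/∂q_U = 170 - q_U = 0, giving q_U = 170.
Then q_D = (340 - 170)/2 = 85.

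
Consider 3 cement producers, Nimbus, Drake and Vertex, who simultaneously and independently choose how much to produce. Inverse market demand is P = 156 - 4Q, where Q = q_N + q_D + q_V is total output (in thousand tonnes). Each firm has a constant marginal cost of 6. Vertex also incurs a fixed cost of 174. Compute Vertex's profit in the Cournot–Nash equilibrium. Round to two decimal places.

A representative firm's profit is π_i = q_i(156 - 4Q) - 6q_i.
Setting ∂π_i/∂q_i = 0 with rivals' quantities fixed: 150 - 8q_i - 4·Σ_{j≠i} q_j = 0.
With identical firms every q_j equals q_i, so Σ_{j≠i} q_j = 2q_i and 150 = 16q_i, giving q_i = 75/8.
Price P = 156 - 4·(225/8) = 87/2.
Vertex's profit: (87/2 - 6)·(75/8) - 174 = 177.5625.

177.56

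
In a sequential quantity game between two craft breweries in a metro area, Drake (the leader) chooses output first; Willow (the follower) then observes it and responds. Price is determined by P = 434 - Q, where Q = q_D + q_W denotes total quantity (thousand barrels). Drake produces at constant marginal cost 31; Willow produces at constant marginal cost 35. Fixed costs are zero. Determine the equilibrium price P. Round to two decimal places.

132.75

The follower Willow best-responds to any q_D: π_W = (434 - Q)q_W - 35q_W.
Follower FOC: 399 - q_D - 2q_W = 0, so q_W(q_D) = (399 - q_D)/2.
Drake substitutes q_W(q_D) into its own profit: π_D = q_D(434 - q_D - (399 - q_D)/2) - 31q_D = (469/2 - (1/2)q_D)q_D - 31q_D.
Leader FOC: 407/2 - q_D = 0, so q_D = 407/2.
Then q_W = (399 - 407/2)/2 = 391/4.
Total output Q = 1205/4, so price P = 434 - 1205/4 = 531/4.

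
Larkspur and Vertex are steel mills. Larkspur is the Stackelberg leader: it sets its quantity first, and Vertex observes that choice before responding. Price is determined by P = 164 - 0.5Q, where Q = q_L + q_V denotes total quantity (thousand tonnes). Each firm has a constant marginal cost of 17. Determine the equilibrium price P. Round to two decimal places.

Solve by backward induction. Given q_L, the follower Vertex maximises π_V = (164 - (1/2)q_L - (1/2)q_V)q_V - 17q_V.
∂π_V/∂q_V = 147 - (1/2)q_L - q_V = 0 gives the reaction function q_V = (147 - (1/2)q_L).
The leader anticipates this reaction. Substituting into P = 164 - 0.5Q gives P = 181/2 - (1/4)q_L, so π_L = (181/2 - (1/4)q_L)q_L - 17q_L.
Leader FOC: 147/2 - (1/2)q_L = 0, so q_L = 147.
Then q_V = (147 - (1/2)·147) = 147/2.
Total output Q = 441/2, so price P = 164 - (1/2)·(441/2) = 215/4.

53.75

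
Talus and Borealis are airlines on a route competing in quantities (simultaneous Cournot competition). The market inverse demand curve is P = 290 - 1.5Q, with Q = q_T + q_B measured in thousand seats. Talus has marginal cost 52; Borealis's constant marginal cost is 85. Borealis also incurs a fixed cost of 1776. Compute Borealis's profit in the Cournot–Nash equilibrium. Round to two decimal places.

415.41

Talus's profit: π_T = (290 - 1.5Q)q_T - (52q_T). Setting ∂π_T/∂q_T = 0: 238 - 3q_T - (3/2)(q_B) = 0.
Borealis's profit: π_B = (290 - 1.5Q)q_B - (85q_B). Setting ∂π_B/∂q_B = 0: 205 - 3q_B - (3/2)(q_T) = 0.
Rearranging gives the reaction functions q_T = (238 - (3/2)q_B)/3 and q_B = (205 - (3/2)q_T)/3.
Solving the pair: q_T = 542/9, q_B = 344/9.
Price P = 290 - (3/2)·(886/9) = 427/3.
Borealis's profit: (427/3 - 85)·(344/9) - 1776 = 415.4074.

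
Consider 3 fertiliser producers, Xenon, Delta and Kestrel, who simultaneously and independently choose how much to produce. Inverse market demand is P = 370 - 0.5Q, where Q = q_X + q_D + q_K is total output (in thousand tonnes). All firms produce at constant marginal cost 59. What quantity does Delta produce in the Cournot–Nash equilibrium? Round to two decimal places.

Each firm earns π_i = (370 - 0.5Q)q_i - 59q_i.
First-order condition (treating rivals' output as given): 311 - q_i - (1/2)·Σ_{j≠i} q_j = 0.
With identical firms every q_j equals q_i, so Σ_{j≠i} q_j = 2q_i and 311 = 2q_i, giving q_i = 311/2.

155.50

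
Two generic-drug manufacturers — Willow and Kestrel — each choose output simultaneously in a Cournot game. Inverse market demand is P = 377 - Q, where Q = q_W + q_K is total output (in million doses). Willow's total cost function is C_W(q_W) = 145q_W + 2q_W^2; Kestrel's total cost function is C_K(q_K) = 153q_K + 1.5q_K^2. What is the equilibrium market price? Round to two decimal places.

306.38

Willow's profit: π_W = (377 - Q)q_W - (145q_W + 2q_W²). Setting ∂π_W/∂q_W = 0: 232 - 6q_W - (q_K) = 0.
Kestrel's first-order condition: 224 - 5q_K - (q_W) = 0.
So q_W = (232 - q_K)/6 and q_K = (224 - q_W)/5.
Substituting one into the other gives q_W = 936/29 and q_K = 1112/29.
Total output Q = 70.6207, so price P = 377 - 70.6207 = 306.3793.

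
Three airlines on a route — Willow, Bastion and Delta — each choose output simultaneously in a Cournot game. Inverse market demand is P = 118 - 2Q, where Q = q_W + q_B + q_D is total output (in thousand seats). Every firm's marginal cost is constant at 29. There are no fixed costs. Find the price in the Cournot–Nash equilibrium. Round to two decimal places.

A representative firm's profit is π_i = q_i(118 - 2Q) - 29q_i.
First-order condition (treating rivals' output as given): 89 - 4q_i - 2·Σ_{j≠i} q_j = 0.
With identical firms every q_j equals q_i, so Σ_{j≠i} q_j = 2q_i and 89 = 8q_i, giving q_i = 89/8.
Total output Q = 267/8, so price P = 118 - 2·(267/8) = 205/4.

51.25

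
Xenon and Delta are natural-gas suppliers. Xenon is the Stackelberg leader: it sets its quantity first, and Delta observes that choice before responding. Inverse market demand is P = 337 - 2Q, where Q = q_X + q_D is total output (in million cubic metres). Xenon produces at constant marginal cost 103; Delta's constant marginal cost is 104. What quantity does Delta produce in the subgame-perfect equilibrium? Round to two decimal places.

Solve by backward induction. Given q_X, the follower Delta maximises π_D = (337 - 2q_X - 2q_D)q_D - 104q_D.
Follower FOC: 233 - 2q_X - 4q_D = 0, so q_D(q_X) = (233 - 2q_X)/4.
The leader anticipates this reaction. Substituting into P = 337 - 2Q gives P = 441/2 - q_X, so π_X = (441/2 - q_X)q_X - 103q_X.
The leader's first-order condition 235/2 - 2q_X = 0 yields q_X = 235/4.
Then q_D = (233 - 2·(235/4))/4 = 231/8.

28.88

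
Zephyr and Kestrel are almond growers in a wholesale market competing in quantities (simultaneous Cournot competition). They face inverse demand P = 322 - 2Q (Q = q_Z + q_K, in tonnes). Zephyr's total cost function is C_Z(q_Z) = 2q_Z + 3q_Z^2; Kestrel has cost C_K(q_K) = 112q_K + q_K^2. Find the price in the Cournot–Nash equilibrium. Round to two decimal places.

Zephyr's profit: π_Z = (322 - 2Q)q_Z - (2q_Z + 3q_Z²). Setting ∂π_Z/∂q_Z = 0: 320 - 10q_Z - 2(q_K) = 0.
Kestrel's first-order condition: 210 - 6q_K - 2(q_Z) = 0.
So q_Z = (320 - 2q_K)/10 and q_K = (210 - 2q_Z)/6.
Substituting one into the other gives q_Z = 375/14 and q_K = 365/14.
Total output Q = 370/7, so price P = 322 - 2·(370/7) = 1514/7.

216.29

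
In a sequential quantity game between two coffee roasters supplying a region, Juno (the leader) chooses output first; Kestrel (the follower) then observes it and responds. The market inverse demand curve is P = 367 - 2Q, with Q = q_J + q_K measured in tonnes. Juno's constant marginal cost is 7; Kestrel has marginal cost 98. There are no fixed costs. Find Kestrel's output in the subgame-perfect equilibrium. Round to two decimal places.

Solve by backward induction. Given q_J, the follower Kestrel maximises π_K = (367 - 2q_J - 2q_K)q_K - 98q_K.
Follower FOC: 269 - 2q_J - 4q_K = 0, so q_K(q_J) = (269 - 2q_J)/4.
The leader anticipates this reaction. Substituting into P = 367 - 2Q gives P = 465/2 - q_J, so π_J = (465/2 - q_J)q_J - 7q_J.
The leader's first-order condition 451/2 - 2q_J = 0 yields q_J = 451/4.
Then q_K = (269 - 2·(451/4))/4 = 87/8.

10.88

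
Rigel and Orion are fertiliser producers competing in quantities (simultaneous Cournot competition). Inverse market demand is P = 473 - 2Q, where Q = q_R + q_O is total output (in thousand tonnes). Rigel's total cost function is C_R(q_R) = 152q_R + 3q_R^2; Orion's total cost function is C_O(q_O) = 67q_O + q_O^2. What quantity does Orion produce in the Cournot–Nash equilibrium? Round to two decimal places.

61.04

Rigel's profit: π_R = (473 - 2Q)q_R - (152q_R + 3q_R²). Setting ∂π_R/∂q_R = 0: 321 - 10q_R - 2(q_O) = 0.
Orion's first-order condition: 406 - 6q_O - 2(q_R) = 0.
Best responses: q_R = (321 - 2q_O)/10, q_O = (406 - 2q_R)/6.
Substituting one into the other gives q_R = 557/28 and q_O = 1709/28.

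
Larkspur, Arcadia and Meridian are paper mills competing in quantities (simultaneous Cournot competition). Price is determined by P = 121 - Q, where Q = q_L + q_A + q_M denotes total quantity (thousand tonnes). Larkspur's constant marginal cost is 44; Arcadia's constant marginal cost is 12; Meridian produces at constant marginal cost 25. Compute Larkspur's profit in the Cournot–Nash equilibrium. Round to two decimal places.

42.25

Larkspur's profit: π_L = (121 - Q)q_L - (44q_L). Setting ∂π_L/∂q_L = 0: 77 - 2q_L - (q_A + q_M) = 0.
Arcadia's first-order condition: 109 - 2q_A - (q_L + q_M) = 0.
Meridian's first-order condition: 96 - 2q_M - (q_L + q_A) = 0.
Adding the 3 first-order conditions: 282 − 4Q = 0, so Q = 141/2.
Back-substituting: q_L = (77 − 141/2) = 13/2, q_A = (109 − 141/2) = 77/2, q_M = (96 − 141/2) = 51/2.
Price P = 121 - 141/2 = 101/2.
Larkspur's profit: (101/2 - 44)·(13/2) = 169/4.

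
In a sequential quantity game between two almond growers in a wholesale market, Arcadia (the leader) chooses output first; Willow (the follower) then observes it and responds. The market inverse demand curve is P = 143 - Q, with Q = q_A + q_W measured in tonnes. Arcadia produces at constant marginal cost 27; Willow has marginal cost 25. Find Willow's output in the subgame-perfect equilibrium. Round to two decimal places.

30.50

Solve by backward induction. Given q_A, the follower Willow maximises π_W = (143 - q_A - q_W)q_W - 25q_W.
∂π_W/∂q_W = 118 - q_A - 2q_W = 0 gives the reaction function q_W = (118 - q_A)/2.
Arcadia substitutes q_W(q_A) into its own profit: π_A = q_A(143 - q_A - (118 - q_A)/2) - 27q_A = (84 - (1/2)q_A)q_A - 27q_A.
Maximising: ∂π_A/∂q_A = 57 - q_A = 0, giving q_A = 57.
Then q_W = (118 - 57)/2 = 61/2.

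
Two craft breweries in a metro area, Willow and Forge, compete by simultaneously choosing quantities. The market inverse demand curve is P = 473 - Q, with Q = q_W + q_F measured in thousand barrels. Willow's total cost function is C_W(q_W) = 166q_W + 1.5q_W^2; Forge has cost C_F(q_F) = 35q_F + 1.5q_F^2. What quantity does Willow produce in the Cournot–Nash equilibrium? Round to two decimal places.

45.71

Willow's profit: π_W = (473 - Q)q_W - (166q_W + (3/2)q_W²). Setting ∂π_W/∂q_W = 0: 307 - 5q_W - (q_F) = 0.
Forge's first-order condition: 438 - 5q_F - (q_W) = 0.
Best responses: q_W = (307 - q_F)/5, q_F = (438 - q_W)/5.
Substituting one into the other gives q_W = 1097/24 and q_F = 1883/24.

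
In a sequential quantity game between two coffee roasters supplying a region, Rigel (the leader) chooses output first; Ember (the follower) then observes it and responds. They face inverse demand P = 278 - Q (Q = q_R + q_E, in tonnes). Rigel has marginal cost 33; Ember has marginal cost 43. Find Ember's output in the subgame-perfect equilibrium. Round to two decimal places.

53.75

The follower Ember best-responds to any q_R: π_E = (278 - Q)q_E - 43q_E.
∂π_E/∂q_E = 235 - q_R - 2q_E = 0 gives the reaction function q_E = (235 - q_R)/2.
Rigel substitutes q_E(q_R) into its own profit: π_R = q_R(278 - q_R - (235 - q_R)/2) - 33q_R = (321/2 - (1/2)q_R)q_R - 33q_R.
The leader's first-order condition 255/2 - q_R = 0 yields q_R = 255/2.
Then q_E = (235 - 255/2)/2 = 215/4.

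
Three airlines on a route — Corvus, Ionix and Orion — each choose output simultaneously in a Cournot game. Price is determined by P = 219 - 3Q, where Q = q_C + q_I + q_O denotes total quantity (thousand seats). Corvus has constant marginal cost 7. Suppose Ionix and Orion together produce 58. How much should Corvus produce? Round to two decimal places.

With rivals' combined output fixed at 58, Corvus's profit is π_C = (219 - 3·58 - 3q_C)q_C - (7q_C) = (45 - 3q_C)q_C - (7q_C).
∂π_C/∂q_C = 38 - 6q_C = 0, so q_C = 19/3.

6.33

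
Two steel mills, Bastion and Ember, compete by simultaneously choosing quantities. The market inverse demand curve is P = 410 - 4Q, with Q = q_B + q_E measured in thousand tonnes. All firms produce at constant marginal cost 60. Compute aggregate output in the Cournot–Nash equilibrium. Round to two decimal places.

58.33

A representative firm's profit is π_i = q_i(410 - 4Q) - 60q_i.
Setting ∂π_i/∂q_i = 0 with rivals' quantities fixed: 350 - 8q_i - 4q_j = 0.
With identical firms every q_j equals q_i, so q_j = q_i and 350 = 12q_i, giving q_i = 175/6.
Total output Q = 175/6 + 175/6 = 175/3.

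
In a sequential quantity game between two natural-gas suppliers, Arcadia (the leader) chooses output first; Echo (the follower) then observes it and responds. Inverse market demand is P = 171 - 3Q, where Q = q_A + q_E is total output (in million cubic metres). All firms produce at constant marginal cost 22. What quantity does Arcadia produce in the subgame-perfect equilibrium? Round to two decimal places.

The follower Echo best-responds to any q_A: π_E = (171 - 3Q)q_E - 22q_E.
Follower FOC: 149 - 3q_A - 6q_E = 0, so q_E(q_A) = (149 - 3q_A)/6.
The leader anticipates this reaction. Substituting into P = 171 - 3Q gives P = 193/2 - (3/2)q_A, so π_A = (193/2 - (3/2)q_A)q_A - 22q_A.
Leader FOC: 149/2 - 3q_A = 0, so q_A = 149/6.
Then q_E = (149 - 3·(149/6))/6 = 149/12.

24.83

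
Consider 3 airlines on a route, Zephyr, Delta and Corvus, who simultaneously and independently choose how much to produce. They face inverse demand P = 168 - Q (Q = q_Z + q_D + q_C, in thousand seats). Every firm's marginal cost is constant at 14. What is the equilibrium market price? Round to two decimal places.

52.50

A representative firm's profit is π_i = q_i(168 - Q) - 14q_i.
First-order condition (treating rivals' output as given): 154 - 2q_i - Σ_{j≠i} q_j = 0.
With identical firms every q_j equals q_i, so Σ_{j≠i} q_j = 2q_i and 154 = 4q_i, giving q_i = 77/2.
Total output Q = 231/2, so price P = 168 - 231/2 = 105/2.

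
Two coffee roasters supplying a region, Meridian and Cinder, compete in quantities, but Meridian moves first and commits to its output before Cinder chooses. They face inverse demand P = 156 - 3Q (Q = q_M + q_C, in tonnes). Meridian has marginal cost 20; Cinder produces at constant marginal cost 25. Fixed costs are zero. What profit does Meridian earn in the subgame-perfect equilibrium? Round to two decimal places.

The follower Cinder best-responds to any q_M: π_C = (156 - 3Q)q_C - 25q_C.
∂π_C/∂q_C = 131 - 3q_M - 6q_C = 0 gives the reaction function q_C = (131 - 3q_M)/6.
Meridian substitutes q_C(q_M) into its own profit: π_M = q_M(156 - 3q_M - (131 - 3q_M)/2) - 20q_M = (181/2 - (3/2)q_M)q_M - 20q_M.
Leader FOC: 141/2 - 3q_M = 0, so q_M = 47/2.
Then q_C = (131 - 3·(47/2))/6 = 121/12.
Price P = 156 - 3·(403/12) = 221/4.
Meridian's profit: (221/4 - 20)·(47/2) = 828.3750.

828.38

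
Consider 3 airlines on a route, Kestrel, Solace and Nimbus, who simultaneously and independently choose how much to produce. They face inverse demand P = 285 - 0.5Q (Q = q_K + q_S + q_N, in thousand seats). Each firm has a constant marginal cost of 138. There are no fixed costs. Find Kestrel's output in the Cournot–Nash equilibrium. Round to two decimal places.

Each firm earns π_i = (285 - 0.5Q)q_i - 138q_i.
First-order condition (treating rivals' output as given): 147 - q_i - (1/2)·Σ_{j≠i} q_j = 0.
With identical firms every q_j equals q_i, so Σ_{j≠i} q_j = 2q_i and 147 = 2q_i, giving q_i = 147/2.

73.50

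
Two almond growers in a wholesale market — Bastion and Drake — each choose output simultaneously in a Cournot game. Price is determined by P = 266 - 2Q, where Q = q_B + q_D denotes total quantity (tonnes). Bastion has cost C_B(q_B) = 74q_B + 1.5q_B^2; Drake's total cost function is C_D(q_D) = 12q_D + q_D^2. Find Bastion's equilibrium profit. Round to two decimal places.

Bastion's profit: π_B = (266 - 2Q)q_B - (74q_B + (3/2)q_B²). Setting ∂π_B/∂q_B = 0: 192 - 7q_B - 2(q_D) = 0.
Drake's first-order condition: 254 - 6q_D - 2(q_B) = 0.
Rearranging gives the reaction functions q_B = (192 - 2q_D)/7 and q_D = (254 - 2q_B)/6.
Solving the pair: q_B = 322/19, q_D = 697/19.
Price P = 266 - 2·(1019/19) = 158.7368.
Bastion's profit: 158.7368·(322/19) - 74·(322/19) - (3/2)(322/19)² = 1005.2465.

1005.25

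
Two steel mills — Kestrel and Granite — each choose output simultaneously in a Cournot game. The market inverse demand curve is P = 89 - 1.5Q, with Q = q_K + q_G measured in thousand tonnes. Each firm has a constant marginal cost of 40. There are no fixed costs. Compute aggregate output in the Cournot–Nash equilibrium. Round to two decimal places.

Each firm earns π_i = (89 - 1.5Q)q_i - 40q_i.
First-order condition (treating rivals' output as given): 49 - 3q_i - (3/2)q_j = 0.
With identical firms every q_j equals q_i, so q_j = q_i and 49 = (9/2)q_i, giving q_i = 98/9.
Total output Q = 98/9 + 98/9 = 196/9.

21.78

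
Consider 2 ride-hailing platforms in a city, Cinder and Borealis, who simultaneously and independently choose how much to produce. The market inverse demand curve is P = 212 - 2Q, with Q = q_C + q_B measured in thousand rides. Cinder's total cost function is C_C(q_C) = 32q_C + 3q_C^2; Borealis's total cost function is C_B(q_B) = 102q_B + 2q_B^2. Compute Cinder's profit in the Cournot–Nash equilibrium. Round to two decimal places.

Cinder's profit: π_C = (212 - 2Q)q_C - (32q_C + 3q_C²). Setting ∂π_C/∂q_C = 0: 180 - 10q_C - 2(q_B) = 0.
Borealis's first-order condition: 110 - 8q_B - 2(q_C) = 0.
Best responses: q_C = (180 - 2q_B)/10, q_B = (110 - 2q_C)/8.
Solving the pair: q_C = 305/19, q_B = 185/19.
Price P = 212 - 2·(490/19) = 160.4211.
Cinder's profit: 160.4211·(305/19) - 32·(305/19) - 3(305/19)² = 1288.4349.

1288.43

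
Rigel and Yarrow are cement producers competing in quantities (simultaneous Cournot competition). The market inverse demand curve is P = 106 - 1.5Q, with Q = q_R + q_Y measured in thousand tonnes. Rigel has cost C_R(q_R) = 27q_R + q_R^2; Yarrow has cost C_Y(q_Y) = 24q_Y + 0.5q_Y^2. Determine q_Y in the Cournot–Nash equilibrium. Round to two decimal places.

Rigel's profit: π_R = (106 - 1.5Q)q_R - (27q_R + q_R²). Setting ∂π_R/∂q_R = 0: 79 - 5q_R - (3/2)(q_Y) = 0.
Yarrow's profit: π_Y = (106 - 1.5Q)q_Y - (24q_Y + (1/2)q_Y²). Setting ∂π_Y/∂q_Y = 0: 82 - 4q_Y - (3/2)(q_R) = 0.
Rearranging gives the reaction functions q_R = (79 - (3/2)q_Y)/5 and q_Y = (82 - (3/2)q_R)/4.
Solving the pair: q_R = 772/71, q_Y = 1166/71.

16.42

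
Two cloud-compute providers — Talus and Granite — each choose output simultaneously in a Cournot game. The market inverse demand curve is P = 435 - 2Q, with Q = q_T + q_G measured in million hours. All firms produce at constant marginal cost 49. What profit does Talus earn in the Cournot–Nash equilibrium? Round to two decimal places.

8277.56

Each firm earns π_i = (435 - 2Q)q_i - 49q_i.
First-order condition (treating rivals' output as given): 386 - 4q_i - 2q_j = 0.
With identical firms every q_j equals q_i, so q_j = q_i and 386 = 6q_i, giving q_i = 193/3.
Price P = 435 - 2·(386/3) = 533/3.
Talus's profit: (533/3 - 49)·(193/3) = 8277.5556.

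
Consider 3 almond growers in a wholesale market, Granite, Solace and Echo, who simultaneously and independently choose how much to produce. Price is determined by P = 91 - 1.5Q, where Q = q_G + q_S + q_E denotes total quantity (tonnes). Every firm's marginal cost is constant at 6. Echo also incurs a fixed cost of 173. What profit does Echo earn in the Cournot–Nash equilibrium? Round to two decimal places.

128.04

A representative firm's profit is π_i = q_i(91 - 1.5Q) - 6q_i.
First-order condition (treating rivals' output as given): 85 - 3q_i - (3/2)·Σ_{j≠i} q_j = 0.
With identical firms every q_j equals q_i, so Σ_{j≠i} q_j = 2q_i and 85 = 6q_i, giving q_i = 85/6.
Price P = 91 - (3/2)·(85/2) = 109/4.
Echo's profit: (109/4 - 6)·(85/6) - 173 = 128.0417.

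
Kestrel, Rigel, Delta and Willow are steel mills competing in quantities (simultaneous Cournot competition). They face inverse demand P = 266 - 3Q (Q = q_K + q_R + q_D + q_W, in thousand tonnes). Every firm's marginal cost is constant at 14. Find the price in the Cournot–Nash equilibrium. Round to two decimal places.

64.40

Each firm earns π_i = (266 - 3Q)q_i - 14q_i.
Setting ∂π_i/∂q_i = 0 with rivals' quantities fixed: 252 - 6q_i - 3·Σ_{j≠i} q_j = 0.
By symmetry each firm produces the same amount; substituting Σ_{j≠i} q_j = 3q_i yields q_i = 252/15 = 84/5.
Total output Q = 336/5, so price P = 266 - 3·(336/5) = 322/5.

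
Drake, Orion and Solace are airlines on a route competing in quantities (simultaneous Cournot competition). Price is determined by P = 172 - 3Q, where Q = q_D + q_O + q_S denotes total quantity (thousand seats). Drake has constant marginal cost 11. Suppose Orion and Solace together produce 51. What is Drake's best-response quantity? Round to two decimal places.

1.33

With rivals' combined output fixed at 51, Drake's profit is π_D = (172 - 3·51 - 3q_D)q_D - (11q_D) = (19 - 3q_D)q_D - (11q_D).
∂π_D/∂q_D = 8 - 6q_D = 0, so q_D = 4/3.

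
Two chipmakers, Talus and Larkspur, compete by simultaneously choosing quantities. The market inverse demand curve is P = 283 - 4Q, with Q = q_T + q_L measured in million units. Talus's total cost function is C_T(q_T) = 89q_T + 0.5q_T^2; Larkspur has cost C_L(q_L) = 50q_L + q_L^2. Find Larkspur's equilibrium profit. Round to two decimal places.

Talus's profit: π_T = (283 - 4Q)q_T - (89q_T + (1/2)q_T²). Setting ∂π_T/∂q_T = 0: 194 - 9q_T - 4(q_L) = 0.
Larkspur's first-order condition: 233 - 10q_L - 4(q_T) = 0.
So q_T = (194 - 4q_L)/9 and q_L = (233 - 4q_T)/10.
Substituting one into the other gives q_T = 504/37 and q_L = 1321/74.
Price P = 283 - 4·31.4730 = 157.1081.
Larkspur's profit: 157.1081·(1321/74) - 50·(1321/74) - (1321/74)² = 1593.3537.

1593.35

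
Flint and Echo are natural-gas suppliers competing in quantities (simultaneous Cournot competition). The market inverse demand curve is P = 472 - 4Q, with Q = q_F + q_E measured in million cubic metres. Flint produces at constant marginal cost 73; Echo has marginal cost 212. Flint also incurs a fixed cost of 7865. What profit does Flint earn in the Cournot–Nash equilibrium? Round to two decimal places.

175.11

Flint's profit: π_F = (472 - 4Q)q_F - (73q_F). Setting ∂π_F/∂q_F = 0: 399 - 8q_F - 4(q_E) = 0.
Echo's first-order condition: 260 - 8q_E - 4(q_F) = 0.
Best responses: q_F = (399 - 4q_E)/8, q_E = (260 - 4q_F)/8.
Substituting one into the other gives q_F = 269/6 and q_E = 121/12.
Price P = 472 - 4·(659/12) = 757/3.
Flint's profit: (757/3 - 73)·(269/6) - 7865 = 1576/9.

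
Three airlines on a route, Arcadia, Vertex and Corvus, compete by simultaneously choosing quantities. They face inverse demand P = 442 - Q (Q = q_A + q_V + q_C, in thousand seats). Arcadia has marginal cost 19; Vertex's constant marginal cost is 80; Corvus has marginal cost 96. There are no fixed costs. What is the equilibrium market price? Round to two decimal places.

159.25

Arcadia's profit: π_A = (442 - Q)q_A - (19q_A). Setting ∂π_A/∂q_A = 0: 423 - 2q_A - (q_V + q_C) = 0.
Vertex's profit: π_V = (442 - Q)q_V - (80q_V). Setting ∂π_V/∂q_V = 0: 362 - 2q_V - (q_A + q_C) = 0.
Corvus's first-order condition: 346 - 2q_C - (q_A + q_V) = 0.
Adding the 3 conditions: 1131 − 2Q − 2Q = 0, i.e. Q = 1131/4.
Back-substituting: q_A = (423 − 1131/4) = 561/4, q_V = (362 − 1131/4) = 317/4, q_C = (346 − 1131/4) = 253/4.
Total output Q = 1131/4, so price P = 442 - 1131/4 = 637/4.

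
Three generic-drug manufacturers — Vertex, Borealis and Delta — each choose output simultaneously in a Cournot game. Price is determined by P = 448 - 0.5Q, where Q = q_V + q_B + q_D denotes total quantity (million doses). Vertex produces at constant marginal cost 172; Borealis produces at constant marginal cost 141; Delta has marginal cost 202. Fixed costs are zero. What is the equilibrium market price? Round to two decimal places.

Vertex's profit: π_V = (448 - 0.5Q)q_V - (172q_V). Setting ∂π_V/∂q_V = 0: 276 - q_V - (1/2)(q_B + q_D) = 0.
Borealis's profit: π_B = (448 - 0.5Q)q_B - (141q_B). Setting ∂π_B/∂q_B = 0: 307 - q_B - (1/2)(q_V + q_D) = 0.
Delta's first-order condition: 246 - q_D - (1/2)(q_V + q_B) = 0.
Adding the 3 conditions: 829 − Q − Q = 0, i.e. Q = 829/2.
Back-substituting: q_V = (276 − 829/4)/(1/2) = 275/2, q_B = (307 − 829/4)/(1/2) = 399/2, q_D = (246 − 829/4)/(1/2) = 155/2.
Total output Q = 829/2, so price P = 448 - (1/2)·(829/2) = 963/4.

240.75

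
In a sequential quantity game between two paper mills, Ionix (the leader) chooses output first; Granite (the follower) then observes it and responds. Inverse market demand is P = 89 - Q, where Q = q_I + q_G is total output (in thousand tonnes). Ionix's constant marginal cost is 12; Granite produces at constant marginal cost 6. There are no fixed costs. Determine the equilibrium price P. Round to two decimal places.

Solve by backward induction. Given q_I, the follower Granite maximises π_G = (89 - q_I - q_G)q_G - 6q_G.
∂π_G/∂q_G = 83 - q_I - 2q_G = 0 gives the reaction function q_G = (83 - q_I)/2.
Ionix substitutes q_G(q_I) into its own profit: π_I = q_I(89 - q_I - (83 - q_I)/2) - 12q_I = (95/2 - (1/2)q_I)q_I - 12q_I.
The leader's first-order condition 71/2 - q_I = 0 yields q_I = 71/2.
Then q_G = (83 - 71/2)/2 = 95/4.
Total output Q = 237/4, so price P = 89 - 237/4 = 119/4.

29.75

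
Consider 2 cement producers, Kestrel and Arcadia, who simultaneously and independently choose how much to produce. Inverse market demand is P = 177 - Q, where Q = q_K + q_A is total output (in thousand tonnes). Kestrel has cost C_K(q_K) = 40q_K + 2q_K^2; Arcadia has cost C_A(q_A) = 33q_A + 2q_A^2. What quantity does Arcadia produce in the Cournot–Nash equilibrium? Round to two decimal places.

Kestrel's profit: π_K = (177 - Q)q_K - (40q_K + 2q_K²). Setting ∂π_K/∂q_K = 0: 137 - 6q_K - (q_A) = 0.
Arcadia's profit: π_A = (177 - Q)q_A - (33q_A + 2q_A²). Setting ∂π_A/∂q_A = 0: 144 - 6q_A - (q_K) = 0.
So q_K = (137 - q_A)/6 and q_A = (144 - q_K)/6.
Solving the pair: q_K = 678/35, q_A = 727/35.

20.77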